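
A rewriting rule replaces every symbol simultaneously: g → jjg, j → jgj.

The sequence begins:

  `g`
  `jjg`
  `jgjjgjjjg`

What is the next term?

Expanding jgjjgjjjg: j→jgj, g→jjg, j→jgj, j→jgj, g→jjg, j→jgj, j→jgj, j→jgj, g→jjg. Concatenated: jgj jjg jgj jgj jjg jgj jgj jgj jjg.

jgjjjgjgjjgjjjgjgjjgjjgjjjg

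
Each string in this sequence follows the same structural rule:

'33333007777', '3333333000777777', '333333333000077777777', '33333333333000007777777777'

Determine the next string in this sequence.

Term n consists of 2n+1 3's, followed by n 0's, followed by 2n 7's, where the shown terms are n = 2, 3, 4, 5.
For the next term, n = 6, so the run lengths are 13, 6, 12.

3333333333333000000777777777777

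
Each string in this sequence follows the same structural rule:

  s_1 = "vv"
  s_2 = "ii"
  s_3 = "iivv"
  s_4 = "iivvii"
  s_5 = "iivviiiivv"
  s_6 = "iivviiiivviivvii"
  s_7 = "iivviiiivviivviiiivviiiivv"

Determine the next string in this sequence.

iivviiiivviivviiiivviiiivviivviiiivviivvii

Each term (from the third on) is the previous term followed by the one before it: term 3 = ii·vv = iivv.
So term 8 is iivviiiivviivviiiivviiiivv·iivviiiivviivvii.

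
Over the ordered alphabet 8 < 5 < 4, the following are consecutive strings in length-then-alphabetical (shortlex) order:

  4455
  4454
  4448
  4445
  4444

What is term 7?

Advancing 2 positions from 4444 through 4444 → 88888 reaches term 7.

88885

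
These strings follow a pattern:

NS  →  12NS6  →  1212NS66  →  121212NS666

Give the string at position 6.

1212121212NS66666

s(k+1) = 12·s(k)·6, so each term gains 12 as a prefix and 6 as a suffix.
From 121212NS666, 2 further steps: 121212NS666 → 12121212NS6666 → (answer).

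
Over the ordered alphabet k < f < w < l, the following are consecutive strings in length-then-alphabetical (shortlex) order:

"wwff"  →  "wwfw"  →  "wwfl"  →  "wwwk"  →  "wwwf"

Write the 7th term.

Advancing 2 positions from wwwf through wwwf → wwww reaches term 7.

wwwl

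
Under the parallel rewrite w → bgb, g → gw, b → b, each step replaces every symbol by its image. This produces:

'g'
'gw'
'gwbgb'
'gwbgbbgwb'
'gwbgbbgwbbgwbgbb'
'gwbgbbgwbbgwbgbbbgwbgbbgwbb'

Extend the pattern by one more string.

Replace each of the 27 characters of gwbgbbgwbbgwbgbbbgwbgbbgwbb in place — gw bgb b gw b b gw bgb b b gw bgb b gw b b b gw bgb b gw b b gw bgb b b — and concatenate.

gwbgbbgwbbgwbgbbbgwbgbbgwbbbgwbgbbgwbbgwbgbbb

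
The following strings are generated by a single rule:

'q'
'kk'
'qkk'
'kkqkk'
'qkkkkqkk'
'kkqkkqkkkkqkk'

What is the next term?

Each term (from the third on) is the two preceding terms concatenated in order: term 3 = q·kk = qkk.
So term 7 is qkkkkqkk·kkqkkqkkkkqkk.

qkkkkqkkkkqkkqkkkkqkk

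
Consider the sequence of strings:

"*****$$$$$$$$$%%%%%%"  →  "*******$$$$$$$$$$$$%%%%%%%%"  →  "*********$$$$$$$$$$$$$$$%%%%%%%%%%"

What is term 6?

Reading off run lengths: * runs 5, 7, 9; $ runs 9, 12, 15; % runs 6, 8, 10 — each is linear in n, where the shown terms are n = 2, 3, 4.
Setting n = 7 gives 15, 24, 16 characters in each block.

***************$$$$$$$$$$$$$$$$$$$$$$$$%%%%%%%%%%%%%%%%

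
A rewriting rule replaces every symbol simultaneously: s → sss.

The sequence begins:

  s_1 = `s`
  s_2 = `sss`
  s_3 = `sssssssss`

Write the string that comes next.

Expanding sssssssss: s→sss, s→sss, s→sss, s→sss, s→sss, s→sss, s→sss, s→sss, s→sss. Concatenated: sss sss sss sss sss sss sss sss sss.

sssssssssssssssssssssssssss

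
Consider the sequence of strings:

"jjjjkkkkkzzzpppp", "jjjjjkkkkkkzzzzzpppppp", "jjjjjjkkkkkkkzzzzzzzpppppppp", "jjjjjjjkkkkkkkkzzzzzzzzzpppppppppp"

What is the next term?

jjjjjjjjkkkkkkkkkzzzzzzzzzzzpppppppppppp

Each string has the form j^{n+2} k^{n+3} z^{2n-1} p^{2n}, where the shown terms are n = 2, 3, 4, 5.
Setting n = 6 gives 8, 9, 11, 12 characters in each block.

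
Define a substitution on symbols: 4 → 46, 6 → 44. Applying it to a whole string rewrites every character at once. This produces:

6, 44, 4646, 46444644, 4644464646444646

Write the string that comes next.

46444646464446444644464646444644

Replace each of the 16 characters of 4644464646444646 in place — 46 44 46 46 46 44 46 44 46 44 46 46 46 44 46 44 — and concatenate.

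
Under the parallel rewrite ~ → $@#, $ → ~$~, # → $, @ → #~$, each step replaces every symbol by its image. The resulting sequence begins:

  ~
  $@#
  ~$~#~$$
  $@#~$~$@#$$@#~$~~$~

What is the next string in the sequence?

~$~#~$$$@#~$~$@#~$~#~$$~$~~$~#~$$$@#~$~$@#$@#~$~$@#

Applying the rule to each of the 19 symbols of $@#~$~$@#$$@#~$~~$~ gives the pieces ~$~ #~$ $ $@# ~$~ $@# ~$~ #~$ $ ~$~ ~$~ #~$ $ $@# ~$~ $@# $@# ~$~ $@#, which concatenate to the answer.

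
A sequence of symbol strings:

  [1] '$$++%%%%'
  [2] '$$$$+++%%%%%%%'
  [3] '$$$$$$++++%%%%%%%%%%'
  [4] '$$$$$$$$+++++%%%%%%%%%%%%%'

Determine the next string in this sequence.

$$$$$$$$$$++++++%%%%%%%%%%%%%%%%

Each string has the form $^{2n} +^{n+1} %^{3n+1} (n = 1, 2, …).
Setting n = 5 gives 10, 6, 16 characters in each block.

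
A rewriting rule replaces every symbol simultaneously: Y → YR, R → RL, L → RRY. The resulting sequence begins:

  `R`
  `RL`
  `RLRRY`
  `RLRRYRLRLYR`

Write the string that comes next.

RLRRYRLRLYRRLRRYRLRRYYRRL

Rewriting each symbol of RLRRYRLRLYR: R→RL, L→RRY, R→RL, R→RL, Y→YR, R→RL, L→RRY, R→RL, L→RRY, Y→YR, R→RL, which concatenates to RL RRY RL RL YR RL RRY RL RRY YR RL.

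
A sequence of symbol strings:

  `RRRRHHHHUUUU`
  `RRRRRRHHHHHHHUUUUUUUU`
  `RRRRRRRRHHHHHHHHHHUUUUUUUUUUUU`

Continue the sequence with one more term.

RRRRRRRRRRHHHHHHHHHHHHHUUUUUUUUUUUUUUUU

Each string has the form R^{2n+2} H^{3n+1} U^{4n} (n = 1, 2, …).
Setting n = 4 gives 10, 13, 16 characters in each block.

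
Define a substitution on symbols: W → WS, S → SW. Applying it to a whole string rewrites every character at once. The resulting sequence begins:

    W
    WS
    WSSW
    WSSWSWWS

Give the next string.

Expanding WSSWSWWS: W→WS, S→SW, S→SW, W→WS, S→SW, W→WS, W→WS, S→SW. Concatenated: WS SW SW WS SW WS WS SW.

WSSWSWWSSWWSWSSW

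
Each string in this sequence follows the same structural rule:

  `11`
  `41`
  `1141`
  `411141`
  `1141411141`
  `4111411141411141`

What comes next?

11414111414111411141411141

Each term (from the third on) is the two preceding terms concatenated in order: term 3 = 11·41 = 1141.
So term 7 is 1141411141·4111411141411141.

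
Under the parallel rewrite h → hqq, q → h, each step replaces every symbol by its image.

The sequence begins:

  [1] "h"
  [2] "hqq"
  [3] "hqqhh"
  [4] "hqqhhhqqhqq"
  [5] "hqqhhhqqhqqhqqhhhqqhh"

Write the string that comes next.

Rewriting the 21 symbols of hqqhhhqqhqqhqqhhhqqhh one by one yields hqq h h hqq hqq hqq h h hqq h h hqq h h hqq hqq hqq h h hqq hqq; concatenated:

hqqhhhqqhqqhqqhhhqqhhhqqhhhqqhqqhqqhhhqqhqq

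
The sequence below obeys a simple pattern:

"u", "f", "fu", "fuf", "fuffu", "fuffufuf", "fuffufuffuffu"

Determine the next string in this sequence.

This is a Fibonacci-style word recurrence s(k) = s(k−1)·s(k−2): e.g. f·u = fu.
The next term joins fuffufuffuffu and fuffufuf.

fuffufuffuffufuffufuf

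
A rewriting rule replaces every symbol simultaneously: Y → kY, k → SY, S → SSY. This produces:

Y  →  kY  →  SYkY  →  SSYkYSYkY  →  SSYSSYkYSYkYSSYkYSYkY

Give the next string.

Rewriting the 21 symbols of SSYSSYkYSYkYSSYkYSYkY one by one yields SSY SSY kY SSY SSY kY SY kY SSY kY SY kY SSY SSY kY SY kY SSY kY SY kY; concatenated:

SSYSSYkYSSYSSYkYSYkYSSYkYSYkYSSYSSYkYSYkYSSYkYSYkY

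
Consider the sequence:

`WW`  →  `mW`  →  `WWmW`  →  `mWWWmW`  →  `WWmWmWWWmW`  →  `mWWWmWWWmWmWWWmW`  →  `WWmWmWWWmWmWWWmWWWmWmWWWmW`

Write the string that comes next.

Each term (from the third on) is the two preceding terms concatenated in order: term 3 = WW·mW = WWmW.
So term 8 is mWWWmWWWmWmWWWmW·WWmWmWWWmWmWWWmWWWmWmWWWmW.

mWWWmWWWmWmWWWmWWWmWmWWWmWmWWWmWWWmWmWWWmW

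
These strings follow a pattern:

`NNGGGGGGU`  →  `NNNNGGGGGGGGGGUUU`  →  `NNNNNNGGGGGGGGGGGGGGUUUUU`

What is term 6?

NNNNNNNNNNNNGGGGGGGGGGGGGGGGGGGGGGGGGGUUUUUUUUUUU

The n-th term is 2n N's then 4n+2 G's then 2n-1 U's (n = 1, 2, …).
Setting n = 6 gives 12, 26, 11 characters in each block.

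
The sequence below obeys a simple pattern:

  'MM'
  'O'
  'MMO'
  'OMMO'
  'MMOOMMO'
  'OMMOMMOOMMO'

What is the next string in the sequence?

This is a Fibonacci-style word recurrence s(k) = s(k−2)·s(k−1): e.g. MM·O = MMO.
Continuing: MMOOMMO · OMMOMMOOMMO gives term 7.

MMOOMMOOMMOMMOOMMO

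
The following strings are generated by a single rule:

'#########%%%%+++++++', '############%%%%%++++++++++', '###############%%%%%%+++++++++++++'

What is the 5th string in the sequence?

Each string has the form #^{3n+3} %^{n+2} +^{3n+1}, where the shown terms are n = 2, 3, 4.
Setting n = 6 gives 21, 8, 19 characters in each block.

#####################%%%%%%%%+++++++++++++++++++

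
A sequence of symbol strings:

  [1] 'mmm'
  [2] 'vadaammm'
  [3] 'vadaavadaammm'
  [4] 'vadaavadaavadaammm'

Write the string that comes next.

The strings grow by a fixed prefix vadaa each time.
One more step from vadaavadaavadaammm gives the answer.

vadaavadaavadaavadaammm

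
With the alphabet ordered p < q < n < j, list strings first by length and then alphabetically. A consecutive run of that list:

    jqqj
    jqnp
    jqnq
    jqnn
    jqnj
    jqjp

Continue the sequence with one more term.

jqjq

Find the rightmost character of jqjp below j, bump it to the next letter, and reset everything to its right to p.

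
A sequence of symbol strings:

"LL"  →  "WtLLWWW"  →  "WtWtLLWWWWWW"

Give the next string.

WtWtWtLLWWWWWWWWW

s(k+1) = Wt·s(k)·WWW, so each term gains Wt as a prefix and WWW as a suffix.
One more step from WtWtLLWWWWWW gives the answer.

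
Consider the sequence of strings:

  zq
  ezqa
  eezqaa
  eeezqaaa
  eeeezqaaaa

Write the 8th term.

Every step adds e to the front and a to the end of the previous string.
From eeeezqaaaa, 3 further steps: eeeezqaaaa → eeeeezqaaaaa → eeeeeezqaaaaaa → (answer).

eeeeeeezqaaaaaaa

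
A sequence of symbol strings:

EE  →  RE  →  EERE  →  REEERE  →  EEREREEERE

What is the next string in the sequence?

Each term (from the third on) is the two preceding terms concatenated in order: term 3 = EE·RE = EERE.
So term 6 is REEERE·EEREREEERE.

REEEREEEREREEERE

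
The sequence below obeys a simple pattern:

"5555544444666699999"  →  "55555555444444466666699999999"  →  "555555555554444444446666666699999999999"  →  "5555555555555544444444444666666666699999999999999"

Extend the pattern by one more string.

55555555555555555444444444444466666666666699999999999999999

Each string has the form 5^{3n+2} 4^{2n+3} 6^{2n+2} 9^{3n+2} (n = 1, 2, …).
At n = 5 the blocks have lengths 17, 13, 12, 17.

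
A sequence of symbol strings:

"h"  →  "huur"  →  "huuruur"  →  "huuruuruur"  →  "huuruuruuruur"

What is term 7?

The strings grow by a fixed suffix uur each time.
From huuruuruuruur, 2 further steps: huuruuruuruur → huuruuruuruuruur → (answer).

huuruuruuruuruuruur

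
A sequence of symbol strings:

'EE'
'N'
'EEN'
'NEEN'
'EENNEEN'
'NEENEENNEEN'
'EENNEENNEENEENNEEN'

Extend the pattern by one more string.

NEENEENNEENEENNEENNEENEENNEEN

This is a Fibonacci-style word recurrence s(k) = s(k−2)·s(k−1): e.g. EE·N = EEN.
Continuing: NEENEENNEEN · EENNEENNEENEENNEEN gives term 8.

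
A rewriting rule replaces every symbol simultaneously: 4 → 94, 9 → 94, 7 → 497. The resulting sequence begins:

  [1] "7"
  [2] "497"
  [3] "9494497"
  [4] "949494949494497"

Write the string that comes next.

Rewriting the 15 symbols of 949494949494497 one by one yields 94 94 94 94 94 94 94 94 94 94 94 94 94 94 497; concatenated:

9494949494949494949494949494497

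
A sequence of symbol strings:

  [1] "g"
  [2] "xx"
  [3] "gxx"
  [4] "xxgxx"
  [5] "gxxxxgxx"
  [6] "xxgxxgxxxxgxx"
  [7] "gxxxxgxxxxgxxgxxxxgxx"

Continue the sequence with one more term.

xxgxxgxxxxgxxgxxxxgxxxxgxxgxxxxgxx

This is a Fibonacci-style word recurrence s(k) = s(k−2)·s(k−1): e.g. g·xx = gxx.
So term 8 is xxgxxgxxxxgxx·gxxxxgxxxxgxxgxxxxgxx.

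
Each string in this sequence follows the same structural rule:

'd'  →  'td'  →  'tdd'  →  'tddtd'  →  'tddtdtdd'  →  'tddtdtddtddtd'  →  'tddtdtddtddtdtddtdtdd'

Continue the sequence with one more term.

tddtdtddtddtdtddtdtddtddtdtddtddtd

This is a Fibonacci-style word recurrence s(k) = s(k−1)·s(k−2): e.g. td·d = tdd.
The next term joins tddtdtddtddtdtddtdtdd and tddtdtddtddtd.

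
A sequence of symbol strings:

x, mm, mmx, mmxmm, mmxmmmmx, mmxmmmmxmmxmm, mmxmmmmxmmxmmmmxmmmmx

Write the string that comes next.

mmxmmmmxmmxmmmmxmmmmxmmxmmmmxmmxmm

Each term (from the third on) is the previous term followed by the one before it: term 3 = mm·x = mmx.
The next term joins mmxmmmmxmmxmmmmxmmmmx and mmxmmmmxmmxmm.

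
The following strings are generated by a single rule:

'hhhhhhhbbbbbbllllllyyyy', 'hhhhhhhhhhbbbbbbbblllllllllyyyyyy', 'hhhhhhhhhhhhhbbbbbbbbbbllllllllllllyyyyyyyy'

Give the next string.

hhhhhhhhhhhhhhhhbbbbbbbbbbbblllllllllllllllyyyyyyyyyy

Term n consists of 3n+1 h's, followed by 2n+2 b's, followed by 3n l's, followed by 2n y's, where the shown terms are n = 2, 3, 4.
Setting n = 5 gives 16, 12, 15, 10 characters in each block.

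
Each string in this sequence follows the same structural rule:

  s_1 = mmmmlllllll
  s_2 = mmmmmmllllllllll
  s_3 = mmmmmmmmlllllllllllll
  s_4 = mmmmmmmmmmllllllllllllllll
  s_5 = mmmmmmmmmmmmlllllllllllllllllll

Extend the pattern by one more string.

mmmmmmmmmmmmmmllllllllllllllllllllll

Reading off run lengths: m runs 4, 6, 8, 10, 12; l runs 7, 10, 13, 16, 19 — each is linear in n, where the shown terms are n = 2, 3, 4, 5, 6.
For the next term, n = 7, so the run lengths are 14, 22.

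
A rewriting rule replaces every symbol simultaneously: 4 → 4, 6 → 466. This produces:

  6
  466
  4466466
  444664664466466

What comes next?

Rewriting the 15 symbols of 444664664466466 one by one yields 4 4 4 466 466 4 466 466 4 4 466 466 4 466 466; concatenated:

4444664664466466444664664466466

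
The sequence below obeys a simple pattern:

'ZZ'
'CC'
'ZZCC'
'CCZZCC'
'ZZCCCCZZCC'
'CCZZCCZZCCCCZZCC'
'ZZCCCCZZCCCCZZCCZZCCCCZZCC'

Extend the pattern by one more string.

CCZZCCZZCCCCZZCCZZCCCCZZCCCCZZCCZZCCCCZZCC

This is a Fibonacci-style word recurrence s(k) = s(k−2)·s(k−1): e.g. ZZ·CC = ZZCC.
So term 8 is CCZZCCZZCCCCZZCC·ZZCCCCZZCCCCZZCCZZCCCCZZCC.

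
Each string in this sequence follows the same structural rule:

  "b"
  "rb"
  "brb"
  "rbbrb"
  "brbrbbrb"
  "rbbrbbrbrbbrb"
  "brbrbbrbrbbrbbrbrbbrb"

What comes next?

rbbrbbrbrbbrbbrbrbbrbrbbrbbrbrbbrb

This is a Fibonacci-style word recurrence s(k) = s(k−2)·s(k−1): e.g. b·rb = brb.
So term 8 is rbbrbbrbrbbrb·brbrbbrbrbbrbbrbrbbrb.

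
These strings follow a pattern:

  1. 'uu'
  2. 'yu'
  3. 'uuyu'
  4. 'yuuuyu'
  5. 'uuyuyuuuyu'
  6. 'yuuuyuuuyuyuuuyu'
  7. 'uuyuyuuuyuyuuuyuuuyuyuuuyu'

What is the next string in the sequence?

yuuuyuuuyuyuuuyuuuyuyuuuyuyuuuyuuuyuyuuuyu

From term 3 onward, concatenate the second-to-last term with the last: uu·yu = uuyu, yu·uuyu = yuuuyu, …
Continuing: yuuuyuuuyuyuuuyu · uuyuyuuuyuyuuuyuuuyuyuuuyu gives term 8.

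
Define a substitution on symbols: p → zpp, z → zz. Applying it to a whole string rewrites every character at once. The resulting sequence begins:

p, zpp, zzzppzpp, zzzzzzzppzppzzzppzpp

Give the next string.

Rewriting the 20 symbols of zzzzzzzppzppzzzppzpp one by one yields zz zz zz zz zz zz zz zpp zpp zz zpp zpp zz zz zz zpp zpp zz zpp zpp; concatenated:

zzzzzzzzzzzzzzzppzppzzzppzppzzzzzzzppzppzzzppzpp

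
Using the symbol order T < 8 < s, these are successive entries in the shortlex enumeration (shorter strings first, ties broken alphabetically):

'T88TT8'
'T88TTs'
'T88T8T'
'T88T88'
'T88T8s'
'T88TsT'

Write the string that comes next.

Treat T88TsT as a base-3 numeral over the given alphabet and add one, carrying through any trailing s's.

T88Ts8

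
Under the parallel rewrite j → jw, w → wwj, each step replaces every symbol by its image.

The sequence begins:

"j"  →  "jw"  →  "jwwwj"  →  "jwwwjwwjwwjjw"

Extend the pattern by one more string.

φ(jwwwjwwjwwjjw) expands symbol-by-symbol to jw wwj wwj wwj jw wwj wwj jw wwj wwj jw jw wwj; joining the 13 pieces gives the next term.

jwwwjwwjwwjjwwwjwwjjwwwjwwjjwjwwwj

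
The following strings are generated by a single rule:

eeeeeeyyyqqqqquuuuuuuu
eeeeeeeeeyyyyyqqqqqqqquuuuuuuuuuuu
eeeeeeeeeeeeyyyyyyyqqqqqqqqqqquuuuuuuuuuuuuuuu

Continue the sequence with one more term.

The n-th term is 3n e's then 2n-1 y's then 3n-1 q's then 4n u's, where the shown terms are n = 2, 3, 4.
Setting n = 5 gives 15, 9, 14, 20 characters in each block.

eeeeeeeeeeeeeeeyyyyyyyyyqqqqqqqqqqqqqquuuuuuuuuuuuuuuuuuuu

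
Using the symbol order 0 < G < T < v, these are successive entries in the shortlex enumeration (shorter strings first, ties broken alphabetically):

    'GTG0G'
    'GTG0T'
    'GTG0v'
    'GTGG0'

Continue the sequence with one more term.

Find the rightmost character of GTGG0 below v, bump it to the next letter, and reset everything to its right to 0.

GTGGG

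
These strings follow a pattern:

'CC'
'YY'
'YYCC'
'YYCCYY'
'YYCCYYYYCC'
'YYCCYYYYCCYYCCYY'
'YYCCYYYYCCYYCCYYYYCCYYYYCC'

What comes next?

YYCCYYYYCCYYCCYYYYCCYYYYCCYYCCYYYYCCYYCCYY

Each term (from the third on) is the previous term followed by the one before it: term 3 = YY·CC = YYCC.
The next term joins YYCCYYYYCCYYCCYYYYCCYYYYCC and YYCCYYYYCCYYCCYY.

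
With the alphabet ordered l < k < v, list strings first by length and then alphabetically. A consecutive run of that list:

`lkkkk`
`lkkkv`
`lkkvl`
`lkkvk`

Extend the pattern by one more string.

Find the rightmost character of lkkvk below v, bump it to the next letter, and reset everything to its right to l.

lkkvv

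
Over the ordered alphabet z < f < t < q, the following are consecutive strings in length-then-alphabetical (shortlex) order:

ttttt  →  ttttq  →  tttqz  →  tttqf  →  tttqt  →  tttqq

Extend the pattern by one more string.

ttqzz

The successor of tttqq increments the rightmost position that isn't already q and resets every position after it to z.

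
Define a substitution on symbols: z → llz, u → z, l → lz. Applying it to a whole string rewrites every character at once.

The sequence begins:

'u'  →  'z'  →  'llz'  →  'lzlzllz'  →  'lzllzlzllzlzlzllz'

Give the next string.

Rewriting the 17 symbols of lzllzlzllzlzlzllz one by one yields lz llz lz lz llz lz llz lz lz llz lz llz lz llz lz lz llz; concatenated:

lzllzlzlzllzlzllzlzlzllzlzllzlzllzlzlzllz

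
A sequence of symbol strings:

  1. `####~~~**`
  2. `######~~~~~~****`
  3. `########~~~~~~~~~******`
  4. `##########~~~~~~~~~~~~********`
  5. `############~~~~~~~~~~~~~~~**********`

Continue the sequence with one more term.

##############~~~~~~~~~~~~~~~~~~************

Reading off run lengths: # runs 4, 6, 8, 10, 12; ~ runs 3, 6, 9, 12, 15; * runs 2, 4, 6, 8, 10 — each is linear in n (n = 1, 2, …).
Setting n = 6 gives 14, 18, 12 characters in each block.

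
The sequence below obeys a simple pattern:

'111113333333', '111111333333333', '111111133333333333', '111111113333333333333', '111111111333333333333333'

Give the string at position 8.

111111111111333333333333333333333

Each string has the form 1^{n+2} 3^{2n+1}, where the shown terms are n = 3, 4, 5, 6, 7.
For term 8, n = 10, so the run lengths are 12, 21.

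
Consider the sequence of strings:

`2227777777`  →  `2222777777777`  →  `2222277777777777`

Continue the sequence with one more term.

Term n consists of n 2's, followed by 2n+1 7's, where the shown terms are n = 3, 4, 5.
For the next term, n = 6, so the run lengths are 6, 13.

2222227777777777777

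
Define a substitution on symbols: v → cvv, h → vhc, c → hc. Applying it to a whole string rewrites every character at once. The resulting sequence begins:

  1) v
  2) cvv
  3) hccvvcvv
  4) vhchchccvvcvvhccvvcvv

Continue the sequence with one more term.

Rewriting the 21 symbols of vhchchccvvcvvhccvvcvv one by one yields cvv vhc hc vhc hc vhc hc hc cvv cvv hc cvv cvv vhc hc hc cvv cvv hc cvv cvv; concatenated:

cvvvhchcvhchcvhchchccvvcvvhccvvcvvvhchchccvvcvvhccvvcvv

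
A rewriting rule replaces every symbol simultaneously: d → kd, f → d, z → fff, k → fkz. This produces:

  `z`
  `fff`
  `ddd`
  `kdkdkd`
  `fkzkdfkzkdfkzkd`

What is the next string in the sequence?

dfkzffffkzkddfkzffffkzkddfkzffffkzkd

Applying the rule to each of the 15 symbols of fkzkdfkzkdfkzkd gives the pieces d fkz fff fkz kd d fkz fff fkz kd d fkz fff fkz kd, which concatenate to the answer.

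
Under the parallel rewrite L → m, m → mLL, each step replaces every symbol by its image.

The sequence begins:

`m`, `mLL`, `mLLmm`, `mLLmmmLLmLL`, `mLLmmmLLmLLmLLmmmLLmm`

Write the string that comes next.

Rewriting the 21 symbols of mLLmmmLLmLLmLLmmmLLmm one by one yields mLL m m mLL mLL mLL m m mLL m m mLL m m mLL mLL mLL m m mLL mLL; concatenated:

mLLmmmLLmLLmLLmmmLLmmmLLmmmLLmLLmLLmmmLLmLL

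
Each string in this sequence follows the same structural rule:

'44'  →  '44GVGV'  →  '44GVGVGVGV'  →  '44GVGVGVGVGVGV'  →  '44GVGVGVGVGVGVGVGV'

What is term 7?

44GVGVGVGVGVGVGVGVGVGVGVGV

The strings grow by a fixed suffix GVGV each time.
From 44GVGVGVGVGVGVGVGV, 2 further steps: 44GVGVGVGVGVGVGVGV → 44GVGVGVGVGVGVGVGVGVGV → (answer).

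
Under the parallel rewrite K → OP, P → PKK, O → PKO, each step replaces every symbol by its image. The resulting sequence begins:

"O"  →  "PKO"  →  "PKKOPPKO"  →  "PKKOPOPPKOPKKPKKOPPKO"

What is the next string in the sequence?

Applying the rule to each of the 21 symbols of PKKOPOPPKOPKKPKKOPPKO gives the pieces PKK OP OP PKO PKK PKO PKK PKK OP PKO PKK OP OP PKK OP OP PKO PKK PKK OP PKO, which concatenate to the answer.

PKKOPOPPKOPKKPKOPKKPKKOPPKOPKKOPOPPKKOPOPPKOPKKPKKOPPKO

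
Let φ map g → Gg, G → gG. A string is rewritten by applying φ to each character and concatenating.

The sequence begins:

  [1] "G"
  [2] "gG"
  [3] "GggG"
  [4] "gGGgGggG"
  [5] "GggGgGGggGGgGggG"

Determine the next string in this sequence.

φ(GggGgGGggGGgGggG) expands symbol-by-symbol to gG Gg Gg gG Gg gG gG Gg Gg gG gG Gg gG Gg Gg gG; joining the 16 pieces gives the next term.

gGGgGggGGggGgGGgGggGgGGggGGgGggG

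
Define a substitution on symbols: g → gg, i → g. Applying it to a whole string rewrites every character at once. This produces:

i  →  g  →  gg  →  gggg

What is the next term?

gggggggg

Apply φ to gggg symbol by symbol: g→gg, g→gg, g→gg, g→gg; joined: gg gg gg gg.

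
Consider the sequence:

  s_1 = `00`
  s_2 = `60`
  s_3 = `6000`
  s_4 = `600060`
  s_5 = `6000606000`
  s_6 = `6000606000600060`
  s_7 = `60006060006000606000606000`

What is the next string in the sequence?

This is a Fibonacci-style word recurrence s(k) = s(k−1)·s(k−2): e.g. 60·00 = 6000.
The next term joins 60006060006000606000606000 and 6000606000600060.

600060600060006060006060006000606000600060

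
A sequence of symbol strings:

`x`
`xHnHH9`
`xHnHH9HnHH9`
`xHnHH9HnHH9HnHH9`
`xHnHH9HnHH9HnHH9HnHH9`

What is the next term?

xHnHH9HnHH9HnHH9HnHH9HnHH9

Every step adds HnHH9 to the end: s(k+1) = s(k)·HnHH9.
So the next term is xHnHH9HnHH9HnHH9HnHH9·HnHH9.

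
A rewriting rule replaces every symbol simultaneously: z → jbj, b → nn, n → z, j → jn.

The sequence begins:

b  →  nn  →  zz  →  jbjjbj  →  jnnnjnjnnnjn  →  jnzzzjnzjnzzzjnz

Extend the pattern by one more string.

Rewriting the 16 symbols of jnzzzjnzjnzzzjnz one by one yields jn z jbj jbj jbj jn z jbj jn z jbj jbj jbj jn z jbj; concatenated:

jnzjbjjbjjbjjnzjbjjnzjbjjbjjbjjnzjbj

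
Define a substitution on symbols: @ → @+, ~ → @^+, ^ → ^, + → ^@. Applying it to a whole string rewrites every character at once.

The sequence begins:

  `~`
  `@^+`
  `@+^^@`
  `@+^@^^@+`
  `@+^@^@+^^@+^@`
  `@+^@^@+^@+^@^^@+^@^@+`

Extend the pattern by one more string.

@+^@^@+^@+^@^@+^@^@+^^@+^@^@+^@+^@

Replace each of the 21 characters of @+^@^@+^@+^@^^@+^@^@+ in place — @+ ^@ ^ @+ ^ @+ ^@ ^ @+ ^@ ^ @+ ^ ^ @+ ^@ ^ @+ ^ @+ ^@ — and concatenate.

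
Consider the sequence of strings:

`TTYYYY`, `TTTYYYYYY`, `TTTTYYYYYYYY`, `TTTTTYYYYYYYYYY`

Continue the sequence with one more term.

Each string has the form T^{n} Y^{2n}, where the shown terms are n = 2, 3, 4, 5.
Setting n = 6 gives 6, 12 characters in each block.

TTTTTTYYYYYYYYYYYY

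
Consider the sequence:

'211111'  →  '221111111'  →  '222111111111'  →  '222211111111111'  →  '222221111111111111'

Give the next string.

Term n consists of n-1 2's, followed by 2n+1 1's, where the shown terms are n = 2, 3, 4, 5, 6.
For the next term, n = 7, so the run lengths are 6, 15.

222222111111111111111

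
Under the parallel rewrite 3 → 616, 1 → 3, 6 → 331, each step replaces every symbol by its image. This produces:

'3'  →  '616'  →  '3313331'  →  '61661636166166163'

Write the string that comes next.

33133313313331616331333133133313313331616

φ(61661636166166163) expands symbol-by-symbol to 331 3 331 331 3 331 616 331 3 331 331 3 331 331 3 331 616; joining the 17 pieces gives the next term.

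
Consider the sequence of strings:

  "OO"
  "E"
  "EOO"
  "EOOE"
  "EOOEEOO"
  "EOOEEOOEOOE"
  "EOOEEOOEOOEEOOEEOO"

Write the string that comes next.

This is a Fibonacci-style word recurrence s(k) = s(k−1)·s(k−2): e.g. E·OO = EOO.
The next term joins EOOEEOOEOOEEOOEEOO and EOOEEOOEOOE.

EOOEEOOEOOEEOOEEOOEOOEEOOEOOE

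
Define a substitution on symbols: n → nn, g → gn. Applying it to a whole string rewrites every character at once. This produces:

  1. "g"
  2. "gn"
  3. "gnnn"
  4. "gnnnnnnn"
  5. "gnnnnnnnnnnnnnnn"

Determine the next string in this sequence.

Applying the rule to each of the 16 symbols of gnnnnnnnnnnnnnnn gives the pieces gn nn nn nn nn nn nn nn nn nn nn nn nn nn nn nn, which concatenate to the answer.

gnnnnnnnnnnnnnnnnnnnnnnnnnnnnnnn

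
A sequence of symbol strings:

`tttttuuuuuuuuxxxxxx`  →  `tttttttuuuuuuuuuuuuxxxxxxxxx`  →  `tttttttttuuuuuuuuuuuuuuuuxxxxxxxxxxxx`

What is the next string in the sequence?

Term n consists of 2n+1 t's, followed by 4n u's, followed by 3n x's, where the shown terms are n = 2, 3, 4.
At n = 5 the blocks have lengths 11, 20, 15.

tttttttttttuuuuuuuuuuuuuuuuuuuuxxxxxxxxxxxxxxx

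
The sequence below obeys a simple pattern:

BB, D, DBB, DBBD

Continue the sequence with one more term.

DBBDDBB

From term 3 onward, concatenate the last term with the second-to-last: D·BB = DBB, DBB·D = DBBD, …
The next term joins DBBD and DBB.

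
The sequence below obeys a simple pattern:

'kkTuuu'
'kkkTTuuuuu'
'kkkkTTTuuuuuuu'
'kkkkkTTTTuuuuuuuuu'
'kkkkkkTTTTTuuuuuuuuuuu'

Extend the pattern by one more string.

The n-th term is n k's then n-1 T's then 2n-1 u's, where the shown terms are n = 2, 3, 4, 5, 6.
Setting n = 7 gives 7, 6, 13 characters in each block.

kkkkkkkTTTTTTuuuuuuuuuuuuu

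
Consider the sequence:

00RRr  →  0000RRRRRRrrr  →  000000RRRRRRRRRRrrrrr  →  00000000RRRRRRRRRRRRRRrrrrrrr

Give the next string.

The n-th term is 2n 0's then 4n-2 R's then 2n-1 r's (n = 1, 2, …).
At n = 5 the blocks have lengths 10, 18, 9.

0000000000RRRRRRRRRRRRRRRRRRrrrrrrrrr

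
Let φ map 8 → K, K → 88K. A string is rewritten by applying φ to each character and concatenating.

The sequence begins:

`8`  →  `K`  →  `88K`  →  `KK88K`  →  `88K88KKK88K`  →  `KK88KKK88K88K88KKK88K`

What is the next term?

88K88KKK88K88K88KKK88KKK88KKK88K88K88KKK88K

Replace each of the 21 characters of KK88KKK88K88K88KKK88K in place — 88K 88K K K 88K 88K 88K K K 88K K K 88K K K 88K 88K 88K K K 88K — and concatenate.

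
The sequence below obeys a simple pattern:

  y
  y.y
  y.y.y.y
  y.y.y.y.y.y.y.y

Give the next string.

s(k+1) = s(k)·.·s(k) — each term doubles the last with '.' between the halves.
Doubling y.y.y.y.y.y.y.y with '.' between the halves:

y.y.y.y.y.y.y.y.y.y.y.y.y.y.y.y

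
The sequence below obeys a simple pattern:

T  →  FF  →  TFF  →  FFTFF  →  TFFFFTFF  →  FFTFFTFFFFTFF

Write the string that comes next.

TFFFFTFFFFTFFTFFFFTFF

From term 3 onward, concatenate the second-to-last term with the last: T·FF = TFF, FF·TFF = FFTFF, …
The next term joins TFFFFTFF and FFTFFTFFFFTFF.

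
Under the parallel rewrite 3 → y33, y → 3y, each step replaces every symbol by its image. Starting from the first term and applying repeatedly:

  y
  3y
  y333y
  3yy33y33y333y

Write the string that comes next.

y333y3yy33y333yy33y333yy33y33y333y

Applying the rule to each of the 13 symbols of 3yy33y33y333y gives the pieces y33 3y 3y y33 y33 3y y33 y33 3y y33 y33 y33 3y, which concatenate to the answer.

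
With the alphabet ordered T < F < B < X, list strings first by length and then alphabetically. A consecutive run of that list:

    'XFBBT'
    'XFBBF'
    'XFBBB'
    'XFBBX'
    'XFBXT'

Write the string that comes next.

The successor of XFBXT increments the rightmost position that isn't already X and resets every position after it to T.

XFBXF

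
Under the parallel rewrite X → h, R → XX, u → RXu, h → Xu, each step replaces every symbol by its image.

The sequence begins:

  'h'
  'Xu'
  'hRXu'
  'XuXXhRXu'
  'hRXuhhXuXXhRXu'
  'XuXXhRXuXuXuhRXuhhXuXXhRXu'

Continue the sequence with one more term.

hRXuhhXuXXhRXuhRXuhRXuXuXXhRXuXuXuhRXuhhXuXXhRXu

Applying the rule to each of the 26 symbols of XuXXhRXuXuXuhRXuhhXuXXhRXu gives the pieces h RXu h h Xu XX h RXu h RXu h RXu Xu XX h RXu Xu Xu h RXu h h Xu XX h RXu, which concatenate to the answer.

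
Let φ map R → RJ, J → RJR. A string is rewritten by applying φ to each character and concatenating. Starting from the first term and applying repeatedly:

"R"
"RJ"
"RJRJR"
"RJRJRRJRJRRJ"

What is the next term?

RJRJRRJRJRRJRJRJRRJRJRRJRJRJR

Rewriting each symbol of RJRJRRJRJRRJ: R→RJ, J→RJR, R→RJ, J→RJR, R→RJ, R→RJ, J→RJR, R→RJ, J→RJR, R→RJ, R→RJ, J→RJR, which concatenates to RJ RJR RJ RJR RJ RJ RJR RJ RJR RJ RJ RJR.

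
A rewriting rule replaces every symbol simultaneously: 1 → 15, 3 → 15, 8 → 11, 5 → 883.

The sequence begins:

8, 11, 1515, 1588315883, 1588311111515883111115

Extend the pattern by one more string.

φ(1588311111515883111115) expands symbol-by-symbol to 15 883 11 11 15 15 15 15 15 15 883 15 883 11 11 15 15 15 15 15 15 883; joining the 22 pieces gives the next term.

158831111151515151515883158831111151515151515883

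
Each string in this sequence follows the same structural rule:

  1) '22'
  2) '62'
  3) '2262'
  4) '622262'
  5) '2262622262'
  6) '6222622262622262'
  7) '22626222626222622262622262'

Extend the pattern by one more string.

622262226262226222626222626222622262622262

This is a Fibonacci-style word recurrence s(k) = s(k−2)·s(k−1): e.g. 22·62 = 2262.
The next term joins 6222622262622262 and 22626222626222622262622262.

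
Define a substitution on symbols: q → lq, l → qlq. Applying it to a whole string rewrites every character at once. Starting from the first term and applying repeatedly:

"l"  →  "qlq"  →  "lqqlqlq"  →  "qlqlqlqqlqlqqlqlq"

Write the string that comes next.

Rewriting the 17 symbols of qlqlqlqqlqlqqlqlq one by one yields lq qlq lq qlq lq qlq lq lq qlq lq qlq lq lq qlq lq qlq lq; concatenated:

lqqlqlqqlqlqqlqlqlqqlqlqqlqlqlqqlqlqqlqlq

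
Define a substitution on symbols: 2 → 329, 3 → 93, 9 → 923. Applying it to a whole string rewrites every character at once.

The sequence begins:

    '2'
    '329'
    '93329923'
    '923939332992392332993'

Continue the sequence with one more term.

9233299392393923939332992392332993923329939332992392393

Applying the rule to each of the 21 symbols of 923939332992392332993 gives the pieces 923 329 93 923 93 923 93 93 329 923 923 329 93 923 329 93 93 329 923 923 93, which concatenate to the answer.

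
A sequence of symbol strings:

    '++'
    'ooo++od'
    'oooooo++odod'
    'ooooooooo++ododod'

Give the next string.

s(k+1) = ooo·s(k)·od, so each term gains ooo as a prefix and od as a suffix.
Applying this once more to ooooooooo++ododod:

oooooooooooo++odododod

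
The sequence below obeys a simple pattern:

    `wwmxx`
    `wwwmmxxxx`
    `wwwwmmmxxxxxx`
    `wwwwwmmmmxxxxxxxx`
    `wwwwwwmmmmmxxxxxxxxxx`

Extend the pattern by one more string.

Reading off run lengths: w runs 2, 3, 4, 5, 6; m runs 1, 2, 3, 4, 5; x runs 2, 4, 6, 8, 10 — each is linear in n (n = 1, 2, …).
Setting n = 6 gives 7, 6, 12 characters in each block.

wwwwwwwmmmmmmxxxxxxxxxxxx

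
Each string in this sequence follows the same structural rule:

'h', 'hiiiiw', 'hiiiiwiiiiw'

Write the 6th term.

hiiiiwiiiiwiiiiwiiiiwiiiiw

The strings grow by a fixed suffix iiiiw each time.
From hiiiiwiiiiw, 3 further steps: hiiiiwiiiiw → hiiiiwiiiiwiiiiw → hiiiiwiiiiwiiiiwiiiiw → (answer).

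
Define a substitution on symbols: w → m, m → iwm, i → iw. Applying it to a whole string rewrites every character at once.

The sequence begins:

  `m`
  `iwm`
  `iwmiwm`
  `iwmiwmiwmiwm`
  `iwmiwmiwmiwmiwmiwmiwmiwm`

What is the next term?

Rewriting the 24 symbols of iwmiwmiwmiwmiwmiwmiwmiwm one by one yields iw m iwm iw m iwm iw m iwm iw m iwm iw m iwm iw m iwm iw m iwm iw m iwm; concatenated:

iwmiwmiwmiwmiwmiwmiwmiwmiwmiwmiwmiwmiwmiwmiwmiwm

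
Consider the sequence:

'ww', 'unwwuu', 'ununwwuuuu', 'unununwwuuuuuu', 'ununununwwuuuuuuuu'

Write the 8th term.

s(k+1) = un·s(k)·uu, so each term gains un as a prefix and uu as a suffix.
From ununununwwuuuuuuuu, 3 further steps: ununununwwuuuuuuuu → unununununwwuuuuuuuuuu → ununununununwwuuuuuuuuuuuu → (answer).

unununununununwwuuuuuuuuuuuuuu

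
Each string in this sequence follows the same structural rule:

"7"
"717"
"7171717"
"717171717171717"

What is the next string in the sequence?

Each string is two copies of the previous one joined by '1'.
So the next term is two copies of 717171717171717 with '1' between the halves.

7171717171717171717171717171717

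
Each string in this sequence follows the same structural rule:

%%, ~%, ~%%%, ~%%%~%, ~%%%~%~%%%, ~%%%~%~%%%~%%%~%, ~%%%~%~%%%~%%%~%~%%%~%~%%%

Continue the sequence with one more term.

Each term (from the third on) is the previous term followed by the one before it: term 3 = ~%·%% = ~%%%.
Continuing: ~%%%~%~%%%~%%%~%~%%%~%~%%% · ~%%%~%~%%%~%%%~% gives term 8.

~%%%~%~%%%~%%%~%~%%%~%~%%%~%%%~%~%%%~%%%~%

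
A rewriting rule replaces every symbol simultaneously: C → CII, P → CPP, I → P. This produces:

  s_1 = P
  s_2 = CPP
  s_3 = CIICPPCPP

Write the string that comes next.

Apply φ to CIICPPCPP symbol by symbol: C→CII, I→P, I→P, C→CII, P→CPP, P→CPP, C→CII, P→CPP, P→CPP; joined: CII P P CII CPP CPP CII CPP CPP.

CIIPPCIICPPCPPCIICPPCPP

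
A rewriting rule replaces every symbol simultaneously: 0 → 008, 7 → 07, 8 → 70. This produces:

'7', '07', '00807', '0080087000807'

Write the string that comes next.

Applying the rule to each of the 13 symbols of 0080087000807 gives the pieces 008 008 70 008 008 70 07 008 008 008 70 008 07, which concatenate to the answer.

0080087000800870070080080087000807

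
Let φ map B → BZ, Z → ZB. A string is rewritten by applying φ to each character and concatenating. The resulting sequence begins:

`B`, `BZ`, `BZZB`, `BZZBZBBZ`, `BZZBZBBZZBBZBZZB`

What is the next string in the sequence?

Rewriting the 16 symbols of BZZBZBBZZBBZBZZB one by one yields BZ ZB ZB BZ ZB BZ BZ ZB ZB BZ BZ ZB BZ ZB ZB BZ; concatenated:

BZZBZBBZZBBZBZZBZBBZBZZBBZZBZBBZ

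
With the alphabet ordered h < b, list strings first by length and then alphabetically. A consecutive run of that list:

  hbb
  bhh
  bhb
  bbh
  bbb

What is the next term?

bbb is the last string of length 3, so the next is the first of length 4: h repeated 4 times.

hhhh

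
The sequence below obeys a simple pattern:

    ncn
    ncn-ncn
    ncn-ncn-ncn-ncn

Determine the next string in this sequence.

ncn-ncn-ncn-ncn-ncn-ncn-ncn-ncn

Each string is two copies of the previous one joined by '-'.
So the next term is two copies of ncn-ncn-ncn-ncn with '-' between the halves.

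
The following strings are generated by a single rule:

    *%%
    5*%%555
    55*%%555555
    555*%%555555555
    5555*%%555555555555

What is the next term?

Every step adds 5 to the front and 555 to the end of the previous string.
One more step from 5555*%%555555555555 gives the answer.

55555*%%555555555555555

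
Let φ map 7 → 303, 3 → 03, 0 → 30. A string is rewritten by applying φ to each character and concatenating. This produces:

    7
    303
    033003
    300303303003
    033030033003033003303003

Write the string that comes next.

Applying the rule to each of the 24 symbols of 033030033003033003303003 gives the pieces 30 03 03 30 03 30 30 03 03 30 30 03 30 03 03 30 30 03 03 30 03 30 30 03, which concatenate to the answer.

300303300330300303303003300303303003033003303003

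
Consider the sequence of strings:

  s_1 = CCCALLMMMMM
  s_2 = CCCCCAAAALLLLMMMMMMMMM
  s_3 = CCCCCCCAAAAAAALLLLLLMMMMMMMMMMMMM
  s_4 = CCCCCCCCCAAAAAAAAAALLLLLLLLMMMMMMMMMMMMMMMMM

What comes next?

The n-th term is 2n+1 C's then 3n-2 A's then 2n L's then 4n+1 M's (n = 1, 2, …).
For the next term, n = 5, so the run lengths are 11, 13, 10, 21.

CCCCCCCCCCCAAAAAAAAAAAAALLLLLLLLLLMMMMMMMMMMMMMMMMMMMMM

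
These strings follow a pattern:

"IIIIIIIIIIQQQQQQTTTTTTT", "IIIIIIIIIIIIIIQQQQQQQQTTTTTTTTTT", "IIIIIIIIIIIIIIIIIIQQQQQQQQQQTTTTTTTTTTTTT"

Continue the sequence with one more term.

IIIIIIIIIIIIIIIIIIIIIIQQQQQQQQQQQQTTTTTTTTTTTTTTTT

Each string has the form I^{4n+2} Q^{2n+2} T^{3n+1}, where the shown terms are n = 2, 3, 4.
At n = 5 the blocks have lengths 22, 12, 16.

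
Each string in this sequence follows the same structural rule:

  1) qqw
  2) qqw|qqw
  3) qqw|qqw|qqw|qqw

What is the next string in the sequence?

Every step duplicates the string with '|' between the halves.
Doubling qqw|qqw|qqw|qqw with '|' between the halves:

qqw|qqw|qqw|qqw|qqw|qqw|qqw|qqw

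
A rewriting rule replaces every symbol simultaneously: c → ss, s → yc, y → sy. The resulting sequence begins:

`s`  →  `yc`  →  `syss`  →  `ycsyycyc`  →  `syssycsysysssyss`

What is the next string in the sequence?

Applying the rule to each of the 16 symbols of syssycsysysssyss gives the pieces yc sy yc yc sy ss yc sy yc sy yc yc yc sy yc yc, which concatenate to the answer.

ycsyycycsyssycsyycsyycycycsyycyc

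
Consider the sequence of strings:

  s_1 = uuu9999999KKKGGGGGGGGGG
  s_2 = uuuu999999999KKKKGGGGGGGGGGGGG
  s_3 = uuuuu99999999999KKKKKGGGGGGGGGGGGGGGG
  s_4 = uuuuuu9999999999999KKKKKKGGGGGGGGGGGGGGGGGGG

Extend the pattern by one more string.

uuuuuuu999999999999999KKKKKKKGGGGGGGGGGGGGGGGGGGGGG

The n-th term is n u's then 2n+1 9's then n K's then 3n+1 G's, where the shown terms are n = 3, 4, 5, 6.
For the next term, n = 7, so the run lengths are 7, 15, 7, 22.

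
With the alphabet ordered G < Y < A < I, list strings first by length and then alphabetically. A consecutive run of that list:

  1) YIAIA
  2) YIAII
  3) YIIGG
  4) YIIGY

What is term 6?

Continuing the enumeration 2 steps past YIIGY: YIIGY → YIIGA → (answer).

YIIGI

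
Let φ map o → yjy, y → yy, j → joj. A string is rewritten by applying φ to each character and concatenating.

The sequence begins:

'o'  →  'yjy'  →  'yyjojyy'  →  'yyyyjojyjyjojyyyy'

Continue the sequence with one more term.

yyyyyyyyjojyjyjojyyjojyyjojyjyjojyyyyyyyy

Applying the rule to each of the 17 symbols of yyyyjojyjyjojyyyy gives the pieces yy yy yy yy joj yjy joj yy joj yy joj yjy joj yy yy yy yy, which concatenate to the answer.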